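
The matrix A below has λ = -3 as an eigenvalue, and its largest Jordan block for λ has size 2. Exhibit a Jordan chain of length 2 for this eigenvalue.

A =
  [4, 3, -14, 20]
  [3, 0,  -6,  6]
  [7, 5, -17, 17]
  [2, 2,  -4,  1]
A Jordan chain for λ = -3 of length 2:
v_1 = (7, 3, 7, 2)ᵀ
v_2 = (1, 0, 0, 0)ᵀ

Let N = A − (-3)·I. We want v_2 with N^2 v_2 = 0 but N^1 v_2 ≠ 0; then v_{j-1} := N · v_j for j = 2, …, 2.

Pick v_2 = (1, 0, 0, 0)ᵀ.
Then v_1 = N · v_2 = (7, 3, 7, 2)ᵀ.

Sanity check: (A − (-3)·I) v_1 = (0, 0, 0, 0)ᵀ = 0. ✓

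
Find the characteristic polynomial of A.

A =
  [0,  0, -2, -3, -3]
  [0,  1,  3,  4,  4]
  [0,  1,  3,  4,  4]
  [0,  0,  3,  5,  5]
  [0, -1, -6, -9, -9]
x^5

Expanding det(x·I − A) (e.g. by cofactor expansion or by noting that A is similar to its Jordan form J, which has the same characteristic polynomial as A) gives
  χ_A(x) = x^5
which factors as x^5. The eigenvalues (with algebraic multiplicities) are λ = 0 with multiplicity 5.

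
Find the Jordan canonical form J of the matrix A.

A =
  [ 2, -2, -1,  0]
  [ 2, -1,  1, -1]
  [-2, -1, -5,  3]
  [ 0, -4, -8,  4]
J_3(0) ⊕ J_1(0)

The characteristic polynomial is
  det(x·I − A) = x^4

Eigenvalues and multiplicities (the geometric multiplicity of λ is n − rank(A − λI), which equals the number of Jordan blocks for λ):
  λ = 0: algebraic multiplicity = 4, geometric multiplicity = 2

Determining the block sizes for each eigenvalue:
  λ = 0: with am = 4 and gm = 2, the partition is not yet determined (e.g. several partitions of 4 into 2 parts exist). Let N = A − (0)·I. Computing rank(N^1) = 2, rank(N^2) = 1, rank(N^3) = 0; the number of blocks of size ≥ j is rank(N^{j−1}) − rank(N^j), giving [2, 1, 1]. So we have 1 block(s) of size 3, 1 block(s) of size 1 → block sizes [3, 1]

Assembling the blocks gives a Jordan form
J =
  [0, 1, 0, 0]
  [0, 0, 1, 0]
  [0, 0, 0, 0]
  [0, 0, 0, 0]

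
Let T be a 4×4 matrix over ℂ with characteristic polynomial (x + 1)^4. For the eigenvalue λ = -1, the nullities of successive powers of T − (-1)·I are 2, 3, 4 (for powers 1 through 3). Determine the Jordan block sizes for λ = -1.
Block sizes for λ = -1: [3, 1]

From the dimensions of kernels of powers, the number of Jordan blocks of size at least j is d_j − d_{j−1} where d_j = dim ker(N^j) (with d_0 = 0). Computing the differences gives [2, 1, 1].
The number of blocks of size exactly k is (#blocks of size ≥ k) − (#blocks of size ≥ k + 1), so the partition is: 1 block(s) of size 1, 1 block(s) of size 3.
In nonincreasing order the block sizes are [3, 1].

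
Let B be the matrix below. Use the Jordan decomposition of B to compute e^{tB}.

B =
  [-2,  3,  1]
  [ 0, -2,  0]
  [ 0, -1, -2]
e^{tB} =
  [exp(-2*t), -t^2*exp(-2*t)/2 + 3*t*exp(-2*t), t*exp(-2*t)]
  [0, exp(-2*t), 0]
  [0, -t*exp(-2*t), exp(-2*t)]

Strategy: write B = P · J · P⁻¹ where J is a Jordan canonical form, so e^{tB} = P · e^{tJ} · P⁻¹, and e^{tJ} can be computed block-by-block.

B has Jordan form
J =
  [-2,  1,  0]
  [ 0, -2,  1]
  [ 0,  0, -2]
(up to reordering of blocks).

Per-block formulas:
  For a 3×3 Jordan block J_3(-2): exp(t · J_3(-2)) = e^(-2t)·(I + t·N + (t^2/2)·N^2), where N is the 3×3 nilpotent shift.

After assembling e^{tJ} and conjugating by P, we get:

e^{tB} =
  [exp(-2*t), -t^2*exp(-2*t)/2 + 3*t*exp(-2*t), t*exp(-2*t)]
  [0, exp(-2*t), 0]
  [0, -t*exp(-2*t), exp(-2*t)]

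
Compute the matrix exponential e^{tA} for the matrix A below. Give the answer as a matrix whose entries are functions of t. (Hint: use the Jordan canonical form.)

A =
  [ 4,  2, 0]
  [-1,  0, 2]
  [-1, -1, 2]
e^{tA} =
  [t^2*exp(2*t) + 2*t*exp(2*t) + exp(2*t), 2*t*exp(2*t), 2*t^2*exp(2*t)]
  [-t^2*exp(2*t) - t*exp(2*t), -2*t*exp(2*t) + exp(2*t), -2*t^2*exp(2*t) + 2*t*exp(2*t)]
  [-t^2*exp(2*t)/2 - t*exp(2*t), -t*exp(2*t), -t^2*exp(2*t) + exp(2*t)]

Strategy: write A = P · J · P⁻¹ where J is a Jordan canonical form, so e^{tA} = P · e^{tJ} · P⁻¹, and e^{tJ} can be computed block-by-block.

A has Jordan form
J =
  [2, 1, 0]
  [0, 2, 1]
  [0, 0, 2]
(up to reordering of blocks).

Per-block formulas:
  For a 3×3 Jordan block J_3(2): exp(t · J_3(2)) = e^(2t)·(I + t·N + (t^2/2)·N^2), where N is the 3×3 nilpotent shift.

After assembling e^{tJ} and conjugating by P, we get:

e^{tA} =
  [t^2*exp(2*t) + 2*t*exp(2*t) + exp(2*t), 2*t*exp(2*t), 2*t^2*exp(2*t)]
  [-t^2*exp(2*t) - t*exp(2*t), -2*t*exp(2*t) + exp(2*t), -2*t^2*exp(2*t) + 2*t*exp(2*t)]
  [-t^2*exp(2*t)/2 - t*exp(2*t), -t*exp(2*t), -t^2*exp(2*t) + exp(2*t)]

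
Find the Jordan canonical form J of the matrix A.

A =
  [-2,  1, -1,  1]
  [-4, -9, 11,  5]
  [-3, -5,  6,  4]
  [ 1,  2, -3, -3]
J_2(-2) ⊕ J_2(-2)

The characteristic polynomial is
  det(x·I − A) = x^4 + 8*x^3 + 24*x^2 + 32*x + 16 = (x + 2)^4

Eigenvalues and multiplicities (the geometric multiplicity of λ is n − rank(A − λI), which equals the number of Jordan blocks for λ):
  λ = -2: algebraic multiplicity = 4, geometric multiplicity = 2

Determining the block sizes for each eigenvalue:
  λ = -2: with am = 4 and gm = 2, the partition is not yet determined (e.g. several partitions of 4 into 2 parts exist). Let N = A − (-2)·I. Computing rank(N^1) = 2, rank(N^2) = 0; the number of blocks of size ≥ j is rank(N^{j−1}) − rank(N^j), giving [2, 2]. So we have 2 block(s) of size 2 → block sizes [2, 2]

Assembling the blocks gives a Jordan form
J =
  [-2,  1,  0,  0]
  [ 0, -2,  0,  0]
  [ 0,  0, -2,  1]
  [ 0,  0,  0, -2]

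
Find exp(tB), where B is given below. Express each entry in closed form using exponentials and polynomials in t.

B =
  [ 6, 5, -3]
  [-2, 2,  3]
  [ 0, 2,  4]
e^{tB} =
  [-3*t^2*exp(4*t) + 2*t*exp(4*t) + exp(4*t), -3*t^2*exp(4*t) + 5*t*exp(4*t), 9*t^2*exp(4*t)/2 - 3*t*exp(4*t)]
  [-2*t*exp(4*t), -2*t*exp(4*t) + exp(4*t), 3*t*exp(4*t)]
  [-2*t^2*exp(4*t), -2*t^2*exp(4*t) + 2*t*exp(4*t), 3*t^2*exp(4*t) + exp(4*t)]

Strategy: write B = P · J · P⁻¹ where J is a Jordan canonical form, so e^{tB} = P · e^{tJ} · P⁻¹, and e^{tJ} can be computed block-by-block.

B has Jordan form
J =
  [4, 1, 0]
  [0, 4, 1]
  [0, 0, 4]
(up to reordering of blocks).

Per-block formulas:
  For a 3×3 Jordan block J_3(4): exp(t · J_3(4)) = e^(4t)·(I + t·N + (t^2/2)·N^2), where N is the 3×3 nilpotent shift.

After assembling e^{tJ} and conjugating by P, we get:

e^{tB} =
  [-3*t^2*exp(4*t) + 2*t*exp(4*t) + exp(4*t), -3*t^2*exp(4*t) + 5*t*exp(4*t), 9*t^2*exp(4*t)/2 - 3*t*exp(4*t)]
  [-2*t*exp(4*t), -2*t*exp(4*t) + exp(4*t), 3*t*exp(4*t)]
  [-2*t^2*exp(4*t), -2*t^2*exp(4*t) + 2*t*exp(4*t), 3*t^2*exp(4*t) + exp(4*t)]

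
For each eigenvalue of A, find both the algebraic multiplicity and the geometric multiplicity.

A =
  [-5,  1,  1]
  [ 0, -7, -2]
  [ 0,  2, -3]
λ = -5: alg = 3, geom = 2

Step 1 — factor the characteristic polynomial to read off the algebraic multiplicities:
  χ_A(x) = (x + 5)^3

Step 2 — compute geometric multiplicities via the rank-nullity identity g(λ) = n − rank(A − λI):
  rank(A − (-5)·I) = 1, so dim ker(A − (-5)·I) = n − 1 = 2

Summary:
  λ = -5: algebraic multiplicity = 3, geometric multiplicity = 2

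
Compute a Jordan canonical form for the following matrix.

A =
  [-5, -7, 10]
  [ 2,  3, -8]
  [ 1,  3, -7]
J_3(-3)

The characteristic polynomial is
  det(x·I − A) = x^3 + 9*x^2 + 27*x + 27 = (x + 3)^3

Eigenvalues and multiplicities (the geometric multiplicity of λ is n − rank(A − λI), which equals the number of Jordan blocks for λ):
  λ = -3: algebraic multiplicity = 3, geometric multiplicity = 1

Determining the block sizes for each eigenvalue:
  λ = -3: one block (gm = 1), so the single block has size am = 3 → block sizes [3]

Assembling the blocks gives a Jordan form
J =
  [-3,  1,  0]
  [ 0, -3,  1]
  [ 0,  0, -3]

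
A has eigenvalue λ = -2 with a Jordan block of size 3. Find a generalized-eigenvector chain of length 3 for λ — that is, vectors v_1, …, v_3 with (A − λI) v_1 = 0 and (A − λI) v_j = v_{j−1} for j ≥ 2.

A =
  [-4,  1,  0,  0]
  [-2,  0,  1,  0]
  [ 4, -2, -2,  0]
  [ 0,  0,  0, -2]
A Jordan chain for λ = -2 of length 3:
v_1 = (2, 4, -4, 0)ᵀ
v_2 = (-2, -2, 4, 0)ᵀ
v_3 = (1, 0, 0, 0)ᵀ

Let N = A − (-2)·I. We want v_3 with N^3 v_3 = 0 but N^2 v_3 ≠ 0; then v_{j-1} := N · v_j for j = 3, …, 2.

Pick v_3 = (1, 0, 0, 0)ᵀ.
Then v_2 = N · v_3 = (-2, -2, 4, 0)ᵀ.
Then v_1 = N · v_2 = (2, 4, -4, 0)ᵀ.

Sanity check: (A − (-2)·I) v_1 = (0, 0, 0, 0)ᵀ = 0. ✓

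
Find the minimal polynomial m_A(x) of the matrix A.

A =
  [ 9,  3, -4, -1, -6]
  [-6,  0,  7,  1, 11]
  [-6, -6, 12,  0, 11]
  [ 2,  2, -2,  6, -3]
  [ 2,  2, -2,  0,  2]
x^3 - 17*x^2 + 96*x - 180

The characteristic polynomial is χ_A(x) = (x - 6)^4*(x - 5), so the eigenvalues are known. The minimal polynomial is
  m_A(x) = Π_λ (x − λ)^{k_λ}
where k_λ is the size of the *largest* Jordan block for λ (equivalently, the smallest k with (A − λI)^k v = 0 for every generalised eigenvector v of λ).

  λ = 5: largest Jordan block has size 1, contributing (x − 5)
  λ = 6: largest Jordan block has size 2, contributing (x − 6)^2

So m_A(x) = (x - 6)^2*(x - 5) = x^3 - 17*x^2 + 96*x - 180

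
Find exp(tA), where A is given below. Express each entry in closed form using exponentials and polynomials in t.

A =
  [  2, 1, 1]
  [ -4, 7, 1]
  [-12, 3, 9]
e^{tA} =
  [-4*t*exp(6*t) + exp(6*t), t*exp(6*t), t*exp(6*t)]
  [-4*t*exp(6*t), t*exp(6*t) + exp(6*t), t*exp(6*t)]
  [-12*t*exp(6*t), 3*t*exp(6*t), 3*t*exp(6*t) + exp(6*t)]

Strategy: write A = P · J · P⁻¹ where J is a Jordan canonical form, so e^{tA} = P · e^{tJ} · P⁻¹, and e^{tJ} can be computed block-by-block.

A has Jordan form
J =
  [6, 1, 0]
  [0, 6, 0]
  [0, 0, 6]
(up to reordering of blocks).

Per-block formulas:
  For a 2×2 Jordan block J_2(6): exp(t · J_2(6)) = e^(6t)·(I + t·N), where N is the 2×2 nilpotent shift.
  For a 1×1 block at λ = 6: exp(t · [6]) = [e^(6t)].

After assembling e^{tJ} and conjugating by P, we get:

e^{tA} =
  [-4*t*exp(6*t) + exp(6*t), t*exp(6*t), t*exp(6*t)]
  [-4*t*exp(6*t), t*exp(6*t) + exp(6*t), t*exp(6*t)]
  [-12*t*exp(6*t), 3*t*exp(6*t), 3*t*exp(6*t) + exp(6*t)]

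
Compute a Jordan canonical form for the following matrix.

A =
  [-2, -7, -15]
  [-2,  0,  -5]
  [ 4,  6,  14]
J_3(4)

The characteristic polynomial is
  det(x·I − A) = x^3 - 12*x^2 + 48*x - 64 = (x - 4)^3

Eigenvalues and multiplicities (the geometric multiplicity of λ is n − rank(A − λI), which equals the number of Jordan blocks for λ):
  λ = 4: algebraic multiplicity = 3, geometric multiplicity = 1

Determining the block sizes for each eigenvalue:
  λ = 4: one block (gm = 1), so the single block has size am = 3 → block sizes [3]

Assembling the blocks gives a Jordan form
J =
  [4, 1, 0]
  [0, 4, 1]
  [0, 0, 4]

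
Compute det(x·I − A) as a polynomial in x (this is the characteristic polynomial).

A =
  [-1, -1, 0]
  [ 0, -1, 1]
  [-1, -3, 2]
x^3

Expanding det(x·I − A) (e.g. by cofactor expansion or by noting that A is similar to its Jordan form J, which has the same characteristic polynomial as A) gives
  χ_A(x) = x^3
which factors as x^3. The eigenvalues (with algebraic multiplicities) are λ = 0 with multiplicity 3.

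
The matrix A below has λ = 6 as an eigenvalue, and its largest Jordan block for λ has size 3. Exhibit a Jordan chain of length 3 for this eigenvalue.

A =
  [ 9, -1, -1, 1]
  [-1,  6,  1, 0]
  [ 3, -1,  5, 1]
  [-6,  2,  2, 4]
A Jordan chain for λ = 6 of length 3:
v_1 = (1, 0, 1, -2)ᵀ
v_2 = (3, -1, 3, -6)ᵀ
v_3 = (1, 0, 0, 0)ᵀ

Let N = A − (6)·I. We want v_3 with N^3 v_3 = 0 but N^2 v_3 ≠ 0; then v_{j-1} := N · v_j for j = 3, …, 2.

Pick v_3 = (1, 0, 0, 0)ᵀ.
Then v_2 = N · v_3 = (3, -1, 3, -6)ᵀ.
Then v_1 = N · v_2 = (1, 0, 1, -2)ᵀ.

Sanity check: (A − (6)·I) v_1 = (0, 0, 0, 0)ᵀ = 0. ✓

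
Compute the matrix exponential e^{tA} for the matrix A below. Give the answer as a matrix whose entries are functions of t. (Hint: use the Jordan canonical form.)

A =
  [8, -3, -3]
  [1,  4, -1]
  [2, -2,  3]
e^{tA} =
  [3*t*exp(5*t) + exp(5*t), -3*t*exp(5*t), -3*t*exp(5*t)]
  [t*exp(5*t), -t*exp(5*t) + exp(5*t), -t*exp(5*t)]
  [2*t*exp(5*t), -2*t*exp(5*t), -2*t*exp(5*t) + exp(5*t)]

Strategy: write A = P · J · P⁻¹ where J is a Jordan canonical form, so e^{tA} = P · e^{tJ} · P⁻¹, and e^{tJ} can be computed block-by-block.

A has Jordan form
J =
  [5, 1, 0]
  [0, 5, 0]
  [0, 0, 5]
(up to reordering of blocks).

Per-block formulas:
  For a 1×1 block at λ = 5: exp(t · [5]) = [e^(5t)].
  For a 2×2 Jordan block J_2(5): exp(t · J_2(5)) = e^(5t)·(I + t·N), where N is the 2×2 nilpotent shift.

After assembling e^{tJ} and conjugating by P, we get:

e^{tA} =
  [3*t*exp(5*t) + exp(5*t), -3*t*exp(5*t), -3*t*exp(5*t)]
  [t*exp(5*t), -t*exp(5*t) + exp(5*t), -t*exp(5*t)]
  [2*t*exp(5*t), -2*t*exp(5*t), -2*t*exp(5*t) + exp(5*t)]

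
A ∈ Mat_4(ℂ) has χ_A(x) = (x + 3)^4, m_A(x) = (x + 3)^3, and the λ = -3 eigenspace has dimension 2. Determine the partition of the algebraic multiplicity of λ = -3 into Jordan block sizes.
Block sizes for λ = -3: [3, 1]

Step 1 — from the characteristic polynomial, algebraic multiplicity of λ = -3 is 4. From dim ker(A − (-3)·I) = 2, there are exactly 2 Jordan blocks for λ = -3.
Step 2 — from the minimal polynomial, the factor (x + 3)^3 tells us the largest block for λ = -3 has size 3.
Step 3 — with total size 4, 2 blocks, and largest block 3, the block sizes (in nonincreasing order) are [3, 1].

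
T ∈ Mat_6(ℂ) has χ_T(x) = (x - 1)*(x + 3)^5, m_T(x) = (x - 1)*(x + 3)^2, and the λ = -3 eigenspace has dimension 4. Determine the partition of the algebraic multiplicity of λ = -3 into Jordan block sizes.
Block sizes for λ = -3: [2, 1, 1, 1]

Step 1 — from the characteristic polynomial, algebraic multiplicity of λ = -3 is 5. From dim ker(T − (-3)·I) = 4, there are exactly 4 Jordan blocks for λ = -3.
Step 2 — from the minimal polynomial, the factor (x + 3)^2 tells us the largest block for λ = -3 has size 2.
Step 3 — with total size 5, 4 blocks, and largest block 2, the block sizes (in nonincreasing order) are [2, 1, 1, 1].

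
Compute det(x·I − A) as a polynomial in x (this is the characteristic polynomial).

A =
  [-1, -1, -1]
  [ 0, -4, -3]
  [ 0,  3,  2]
x^3 + 3*x^2 + 3*x + 1

Expanding det(x·I − A) (e.g. by cofactor expansion or by noting that A is similar to its Jordan form J, which has the same characteristic polynomial as A) gives
  χ_A(x) = x^3 + 3*x^2 + 3*x + 1
which factors as (x + 1)^3. The eigenvalues (with algebraic multiplicities) are λ = -1 with multiplicity 3.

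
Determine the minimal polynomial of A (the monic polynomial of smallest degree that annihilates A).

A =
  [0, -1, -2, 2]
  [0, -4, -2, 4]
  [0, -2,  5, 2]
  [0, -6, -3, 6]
x^4 - 7*x^3 + 12*x^2

The characteristic polynomial is χ_A(x) = x^2*(x - 4)*(x - 3), so the eigenvalues are known. The minimal polynomial is
  m_A(x) = Π_λ (x − λ)^{k_λ}
where k_λ is the size of the *largest* Jordan block for λ (equivalently, the smallest k with (A − λI)^k v = 0 for every generalised eigenvector v of λ).

  λ = 0: largest Jordan block has size 2, contributing (x − 0)^2
  λ = 3: largest Jordan block has size 1, contributing (x − 3)
  λ = 4: largest Jordan block has size 1, contributing (x − 4)

So m_A(x) = x^2*(x - 4)*(x - 3) = x^4 - 7*x^3 + 12*x^2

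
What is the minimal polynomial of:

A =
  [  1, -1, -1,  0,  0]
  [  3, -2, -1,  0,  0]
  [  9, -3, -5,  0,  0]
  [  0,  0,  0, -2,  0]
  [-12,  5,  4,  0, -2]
x^3 + 6*x^2 + 12*x + 8

The characteristic polynomial is χ_A(x) = (x + 2)^5, so the eigenvalues are known. The minimal polynomial is
  m_A(x) = Π_λ (x − λ)^{k_λ}
where k_λ is the size of the *largest* Jordan block for λ (equivalently, the smallest k with (A − λI)^k v = 0 for every generalised eigenvector v of λ).

  λ = -2: largest Jordan block has size 3, contributing (x + 2)^3

So m_A(x) = (x + 2)^3 = x^3 + 6*x^2 + 12*x + 8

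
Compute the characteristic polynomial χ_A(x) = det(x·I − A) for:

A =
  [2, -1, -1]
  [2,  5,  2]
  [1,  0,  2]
x^3 - 9*x^2 + 27*x - 27

Expanding det(x·I − A) (e.g. by cofactor expansion or by noting that A is similar to its Jordan form J, which has the same characteristic polynomial as A) gives
  χ_A(x) = x^3 - 9*x^2 + 27*x - 27
which factors as (x - 3)^3. The eigenvalues (with algebraic multiplicities) are λ = 3 with multiplicity 3.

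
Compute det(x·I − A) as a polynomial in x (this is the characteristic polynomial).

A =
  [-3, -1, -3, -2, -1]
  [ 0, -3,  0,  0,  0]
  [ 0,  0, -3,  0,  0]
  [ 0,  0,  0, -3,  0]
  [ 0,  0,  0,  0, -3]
x^5 + 15*x^4 + 90*x^3 + 270*x^2 + 405*x + 243

Expanding det(x·I − A) (e.g. by cofactor expansion or by noting that A is similar to its Jordan form J, which has the same characteristic polynomial as A) gives
  χ_A(x) = x^5 + 15*x^4 + 90*x^3 + 270*x^2 + 405*x + 243
which factors as (x + 3)^5. The eigenvalues (with algebraic multiplicities) are λ = -3 with multiplicity 5.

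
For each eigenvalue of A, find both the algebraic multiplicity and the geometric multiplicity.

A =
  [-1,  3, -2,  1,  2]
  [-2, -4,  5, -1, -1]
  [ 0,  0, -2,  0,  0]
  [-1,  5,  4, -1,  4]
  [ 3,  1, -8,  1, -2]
λ = -2: alg = 5, geom = 3

Step 1 — factor the characteristic polynomial to read off the algebraic multiplicities:
  χ_A(x) = (x + 2)^5

Step 2 — compute geometric multiplicities via the rank-nullity identity g(λ) = n − rank(A − λI):
  rank(A − (-2)·I) = 2, so dim ker(A − (-2)·I) = n − 2 = 3

Summary:
  λ = -2: algebraic multiplicity = 5, geometric multiplicity = 3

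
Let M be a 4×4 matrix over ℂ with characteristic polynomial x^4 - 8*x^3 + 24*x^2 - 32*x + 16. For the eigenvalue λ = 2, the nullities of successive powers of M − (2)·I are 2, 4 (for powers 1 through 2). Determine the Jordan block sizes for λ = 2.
Block sizes for λ = 2: [2, 2]

From the dimensions of kernels of powers, the number of Jordan blocks of size at least j is d_j − d_{j−1} where d_j = dim ker(N^j) (with d_0 = 0). Computing the differences gives [2, 2].
The number of blocks of size exactly k is (#blocks of size ≥ k) − (#blocks of size ≥ k + 1), so the partition is: 2 block(s) of size 2.
In nonincreasing order the block sizes are [2, 2].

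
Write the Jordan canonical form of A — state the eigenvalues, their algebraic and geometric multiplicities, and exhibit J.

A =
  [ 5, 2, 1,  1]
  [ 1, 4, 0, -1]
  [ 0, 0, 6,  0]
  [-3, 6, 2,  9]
J_3(6) ⊕ J_1(6)

The characteristic polynomial is
  det(x·I − A) = x^4 - 24*x^3 + 216*x^2 - 864*x + 1296 = (x - 6)^4

Eigenvalues and multiplicities (the geometric multiplicity of λ is n − rank(A − λI), which equals the number of Jordan blocks for λ):
  λ = 6: algebraic multiplicity = 4, geometric multiplicity = 2

Determining the block sizes for each eigenvalue:
  λ = 6: with am = 4 and gm = 2, the partition is not yet determined (e.g. several partitions of 4 into 2 parts exist). Let N = A − (6)·I. Computing rank(N^1) = 2, rank(N^2) = 1, rank(N^3) = 0; the number of blocks of size ≥ j is rank(N^{j−1}) − rank(N^j), giving [2, 1, 1]. So we have 1 block(s) of size 3, 1 block(s) of size 1 → block sizes [3, 1]

Assembling the blocks gives a Jordan form
J =
  [6, 1, 0, 0]
  [0, 6, 1, 0]
  [0, 0, 6, 0]
  [0, 0, 0, 6]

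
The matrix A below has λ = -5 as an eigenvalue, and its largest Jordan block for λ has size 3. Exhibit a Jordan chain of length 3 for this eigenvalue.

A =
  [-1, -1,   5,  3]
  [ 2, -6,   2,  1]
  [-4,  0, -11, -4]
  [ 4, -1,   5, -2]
A Jordan chain for λ = -5 of length 3:
v_1 = (6, 2, -8, 6)ᵀ
v_2 = (4, 2, -4, 4)ᵀ
v_3 = (1, 0, 0, 0)ᵀ

Let N = A − (-5)·I. We want v_3 with N^3 v_3 = 0 but N^2 v_3 ≠ 0; then v_{j-1} := N · v_j for j = 3, …, 2.

Pick v_3 = (1, 0, 0, 0)ᵀ.
Then v_2 = N · v_3 = (4, 2, -4, 4)ᵀ.
Then v_1 = N · v_2 = (6, 2, -8, 6)ᵀ.

Sanity check: (A − (-5)·I) v_1 = (0, 0, 0, 0)ᵀ = 0. ✓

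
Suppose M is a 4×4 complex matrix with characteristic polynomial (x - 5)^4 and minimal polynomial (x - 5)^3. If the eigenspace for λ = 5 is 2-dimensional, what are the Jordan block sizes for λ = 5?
Block sizes for λ = 5: [3, 1]

Step 1 — from the characteristic polynomial, algebraic multiplicity of λ = 5 is 4. From dim ker(M − (5)·I) = 2, there are exactly 2 Jordan blocks for λ = 5.
Step 2 — from the minimal polynomial, the factor (x − 5)^3 tells us the largest block for λ = 5 has size 3.
Step 3 — with total size 4, 2 blocks, and largest block 3, the block sizes (in nonincreasing order) are [3, 1].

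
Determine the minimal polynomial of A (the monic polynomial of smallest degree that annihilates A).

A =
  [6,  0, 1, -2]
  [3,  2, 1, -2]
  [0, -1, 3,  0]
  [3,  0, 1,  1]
x^3 - 9*x^2 + 27*x - 27

The characteristic polynomial is χ_A(x) = (x - 3)^4, so the eigenvalues are known. The minimal polynomial is
  m_A(x) = Π_λ (x − λ)^{k_λ}
where k_λ is the size of the *largest* Jordan block for λ (equivalently, the smallest k with (A − λI)^k v = 0 for every generalised eigenvector v of λ).

  λ = 3: largest Jordan block has size 3, contributing (x − 3)^3

So m_A(x) = (x - 3)^3 = x^3 - 9*x^2 + 27*x - 27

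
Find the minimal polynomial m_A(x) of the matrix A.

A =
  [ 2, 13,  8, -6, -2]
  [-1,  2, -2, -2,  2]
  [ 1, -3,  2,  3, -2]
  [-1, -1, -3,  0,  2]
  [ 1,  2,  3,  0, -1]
x^3 - 3*x^2 + 3*x - 1

The characteristic polynomial is χ_A(x) = (x - 1)^5, so the eigenvalues are known. The minimal polynomial is
  m_A(x) = Π_λ (x − λ)^{k_λ}
where k_λ is the size of the *largest* Jordan block for λ (equivalently, the smallest k with (A − λI)^k v = 0 for every generalised eigenvector v of λ).

  λ = 1: largest Jordan block has size 3, contributing (x − 1)^3

So m_A(x) = (x - 1)^3 = x^3 - 3*x^2 + 3*x - 1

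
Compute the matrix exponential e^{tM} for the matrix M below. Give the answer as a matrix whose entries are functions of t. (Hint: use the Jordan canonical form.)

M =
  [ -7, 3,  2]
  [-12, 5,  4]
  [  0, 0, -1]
e^{tM} =
  [-6*t*exp(-t) + exp(-t), 3*t*exp(-t), 2*t*exp(-t)]
  [-12*t*exp(-t), 6*t*exp(-t) + exp(-t), 4*t*exp(-t)]
  [0, 0, exp(-t)]

Strategy: write M = P · J · P⁻¹ where J is a Jordan canonical form, so e^{tM} = P · e^{tJ} · P⁻¹, and e^{tJ} can be computed block-by-block.

M has Jordan form
J =
  [-1,  1,  0]
  [ 0, -1,  0]
  [ 0,  0, -1]
(up to reordering of blocks).

Per-block formulas:
  For a 2×2 Jordan block J_2(-1): exp(t · J_2(-1)) = e^(-1t)·(I + t·N), where N is the 2×2 nilpotent shift.
  For a 1×1 block at λ = -1: exp(t · [-1]) = [e^(-1t)].

After assembling e^{tJ} and conjugating by P, we get:

e^{tM} =
  [-6*t*exp(-t) + exp(-t), 3*t*exp(-t), 2*t*exp(-t)]
  [-12*t*exp(-t), 6*t*exp(-t) + exp(-t), 4*t*exp(-t)]
  [0, 0, exp(-t)]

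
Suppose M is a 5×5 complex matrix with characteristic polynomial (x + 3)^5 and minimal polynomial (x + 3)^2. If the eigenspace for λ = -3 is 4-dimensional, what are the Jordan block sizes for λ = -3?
Block sizes for λ = -3: [2, 1, 1, 1]

Step 1 — from the characteristic polynomial, algebraic multiplicity of λ = -3 is 5. From dim ker(M − (-3)·I) = 4, there are exactly 4 Jordan blocks for λ = -3.
Step 2 — from the minimal polynomial, the factor (x + 3)^2 tells us the largest block for λ = -3 has size 2.
Step 3 — with total size 5, 4 blocks, and largest block 2, the block sizes (in nonincreasing order) are [2, 1, 1, 1].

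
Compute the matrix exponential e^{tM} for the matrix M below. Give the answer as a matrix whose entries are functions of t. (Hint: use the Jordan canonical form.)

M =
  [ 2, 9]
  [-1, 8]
e^{tM} =
  [-3*t*exp(5*t) + exp(5*t), 9*t*exp(5*t)]
  [-t*exp(5*t), 3*t*exp(5*t) + exp(5*t)]

Strategy: write M = P · J · P⁻¹ where J is a Jordan canonical form, so e^{tM} = P · e^{tJ} · P⁻¹, and e^{tJ} can be computed block-by-block.

M has Jordan form
J =
  [5, 1]
  [0, 5]
(up to reordering of blocks).

Per-block formulas:
  For a 2×2 Jordan block J_2(5): exp(t · J_2(5)) = e^(5t)·(I + t·N), where N is the 2×2 nilpotent shift.

After assembling e^{tJ} and conjugating by P, we get:

e^{tM} =
  [-3*t*exp(5*t) + exp(5*t), 9*t*exp(5*t)]
  [-t*exp(5*t), 3*t*exp(5*t) + exp(5*t)]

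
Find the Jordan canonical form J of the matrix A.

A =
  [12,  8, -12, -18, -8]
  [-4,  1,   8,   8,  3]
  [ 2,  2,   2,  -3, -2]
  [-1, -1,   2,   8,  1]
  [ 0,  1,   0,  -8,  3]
J_2(4) ⊕ J_3(6)

The characteristic polynomial is
  det(x·I − A) = x^5 - 26*x^4 + 268*x^3 - 1368*x^2 + 3456*x - 3456 = (x - 6)^3*(x - 4)^2

Eigenvalues and multiplicities (the geometric multiplicity of λ is n − rank(A − λI), which equals the number of Jordan blocks for λ):
  λ = 4: algebraic multiplicity = 2, geometric multiplicity = 1
  λ = 6: algebraic multiplicity = 3, geometric multiplicity = 1

Determining the block sizes for each eigenvalue:
  λ = 4: one block (gm = 1), so the single block has size am = 2 → block sizes [2]
  λ = 6: one block (gm = 1), so the single block has size am = 3 → block sizes [3]

Assembling the blocks gives a Jordan form
J =
  [4, 1, 0, 0, 0]
  [0, 4, 0, 0, 0]
  [0, 0, 6, 1, 0]
  [0, 0, 0, 6, 1]
  [0, 0, 0, 0, 6]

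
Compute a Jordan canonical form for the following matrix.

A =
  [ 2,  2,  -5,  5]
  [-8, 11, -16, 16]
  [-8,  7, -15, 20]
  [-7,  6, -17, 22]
J_3(5) ⊕ J_1(5)

The characteristic polynomial is
  det(x·I − A) = x^4 - 20*x^3 + 150*x^2 - 500*x + 625 = (x - 5)^4

Eigenvalues and multiplicities (the geometric multiplicity of λ is n − rank(A − λI), which equals the number of Jordan blocks for λ):
  λ = 5: algebraic multiplicity = 4, geometric multiplicity = 2

Determining the block sizes for each eigenvalue:
  λ = 5: with am = 4 and gm = 2, the partition is not yet determined (e.g. several partitions of 4 into 2 parts exist). Let N = A − (5)·I. Computing rank(N^1) = 2, rank(N^2) = 1, rank(N^3) = 0; the number of blocks of size ≥ j is rank(N^{j−1}) − rank(N^j), giving [2, 1, 1]. So we have 1 block(s) of size 3, 1 block(s) of size 1 → block sizes [3, 1]

Assembling the blocks gives a Jordan form
J =
  [5, 1, 0, 0]
  [0, 5, 1, 0]
  [0, 0, 5, 0]
  [0, 0, 0, 5]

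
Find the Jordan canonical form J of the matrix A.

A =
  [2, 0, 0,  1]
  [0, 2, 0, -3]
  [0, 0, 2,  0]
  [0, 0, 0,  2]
J_2(2) ⊕ J_1(2) ⊕ J_1(2)

The characteristic polynomial is
  det(x·I − A) = x^4 - 8*x^3 + 24*x^2 - 32*x + 16 = (x - 2)^4

Eigenvalues and multiplicities (the geometric multiplicity of λ is n − rank(A − λI), which equals the number of Jordan blocks for λ):
  λ = 2: algebraic multiplicity = 4, geometric multiplicity = 3

Determining the block sizes for each eigenvalue:
  λ = 2: 3 blocks summing to 4 forces exactly one block of size 2 and the rest size 1 → block sizes [2, 1, 1]

Assembling the blocks gives a Jordan form
J =
  [2, 1, 0, 0]
  [0, 2, 0, 0]
  [0, 0, 2, 0]
  [0, 0, 0, 2]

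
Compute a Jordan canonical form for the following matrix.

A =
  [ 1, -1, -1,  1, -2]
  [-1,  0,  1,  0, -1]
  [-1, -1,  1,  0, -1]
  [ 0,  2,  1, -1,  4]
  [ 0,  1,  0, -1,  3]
J_1(0) ⊕ J_2(1) ⊕ J_2(1)

The characteristic polynomial is
  det(x·I − A) = x^5 - 4*x^4 + 6*x^3 - 4*x^2 + x = x*(x - 1)^4

Eigenvalues and multiplicities (the geometric multiplicity of λ is n − rank(A − λI), which equals the number of Jordan blocks for λ):
  λ = 0: algebraic multiplicity = 1, geometric multiplicity = 1
  λ = 1: algebraic multiplicity = 4, geometric multiplicity = 2

Determining the block sizes for each eigenvalue:
  λ = 0: one block (gm = 1), so the single block has size am = 1 → block sizes [1]
  λ = 1: with am = 4 and gm = 2, the partition is not yet determined (e.g. several partitions of 4 into 2 parts exist). Let N = A − (1)·I. Computing rank(N^1) = 3, rank(N^2) = 1; the number of blocks of size ≥ j is rank(N^{j−1}) − rank(N^j), giving [2, 2]. So we have 2 block(s) of size 2 → block sizes [2, 2]

Assembling the blocks gives a Jordan form
J =
  [0, 0, 0, 0, 0]
  [0, 1, 1, 0, 0]
  [0, 0, 1, 0, 0]
  [0, 0, 0, 1, 1]
  [0, 0, 0, 0, 1]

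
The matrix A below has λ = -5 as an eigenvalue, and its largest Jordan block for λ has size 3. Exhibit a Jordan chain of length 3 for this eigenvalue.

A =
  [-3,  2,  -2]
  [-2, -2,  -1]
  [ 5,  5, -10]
A Jordan chain for λ = -5 of length 3:
v_1 = (-10, -15, -25)ᵀ
v_2 = (2, -2, 5)ᵀ
v_3 = (1, 0, 0)ᵀ

Let N = A − (-5)·I. We want v_3 with N^3 v_3 = 0 but N^2 v_3 ≠ 0; then v_{j-1} := N · v_j for j = 3, …, 2.

Pick v_3 = (1, 0, 0)ᵀ.
Then v_2 = N · v_3 = (2, -2, 5)ᵀ.
Then v_1 = N · v_2 = (-10, -15, -25)ᵀ.

Sanity check: (A − (-5)·I) v_1 = (0, 0, 0)ᵀ = 0. ✓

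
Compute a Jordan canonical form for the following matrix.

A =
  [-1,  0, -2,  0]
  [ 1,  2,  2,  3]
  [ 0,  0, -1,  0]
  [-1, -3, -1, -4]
J_3(-1) ⊕ J_1(-1)

The characteristic polynomial is
  det(x·I − A) = x^4 + 4*x^3 + 6*x^2 + 4*x + 1 = (x + 1)^4

Eigenvalues and multiplicities (the geometric multiplicity of λ is n − rank(A − λI), which equals the number of Jordan blocks for λ):
  λ = -1: algebraic multiplicity = 4, geometric multiplicity = 2

Determining the block sizes for each eigenvalue:
  λ = -1: with am = 4 and gm = 2, the partition is not yet determined (e.g. several partitions of 4 into 2 parts exist). Let N = A − (-1)·I. Computing rank(N^1) = 2, rank(N^2) = 1, rank(N^3) = 0; the number of blocks of size ≥ j is rank(N^{j−1}) − rank(N^j), giving [2, 1, 1]. So we have 1 block(s) of size 3, 1 block(s) of size 1 → block sizes [3, 1]

Assembling the blocks gives a Jordan form
J =
  [-1,  1,  0,  0]
  [ 0, -1,  1,  0]
  [ 0,  0, -1,  0]
  [ 0,  0,  0, -1]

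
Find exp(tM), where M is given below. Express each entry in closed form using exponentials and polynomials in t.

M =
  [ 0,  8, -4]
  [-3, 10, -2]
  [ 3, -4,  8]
e^{tM} =
  [-6*t*exp(6*t) + exp(6*t), 8*t*exp(6*t), -4*t*exp(6*t)]
  [-3*t*exp(6*t), 4*t*exp(6*t) + exp(6*t), -2*t*exp(6*t)]
  [3*t*exp(6*t), -4*t*exp(6*t), 2*t*exp(6*t) + exp(6*t)]

Strategy: write M = P · J · P⁻¹ where J is a Jordan canonical form, so e^{tM} = P · e^{tJ} · P⁻¹, and e^{tJ} can be computed block-by-block.

M has Jordan form
J =
  [6, 1, 0]
  [0, 6, 0]
  [0, 0, 6]
(up to reordering of blocks).

Per-block formulas:
  For a 1×1 block at λ = 6: exp(t · [6]) = [e^(6t)].
  For a 2×2 Jordan block J_2(6): exp(t · J_2(6)) = e^(6t)·(I + t·N), where N is the 2×2 nilpotent shift.

After assembling e^{tJ} and conjugating by P, we get:

e^{tM} =
  [-6*t*exp(6*t) + exp(6*t), 8*t*exp(6*t), -4*t*exp(6*t)]
  [-3*t*exp(6*t), 4*t*exp(6*t) + exp(6*t), -2*t*exp(6*t)]
  [3*t*exp(6*t), -4*t*exp(6*t), 2*t*exp(6*t) + exp(6*t)]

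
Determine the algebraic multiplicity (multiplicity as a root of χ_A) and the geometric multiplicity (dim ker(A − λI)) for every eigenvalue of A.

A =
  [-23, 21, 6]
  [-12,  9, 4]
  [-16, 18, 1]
λ = -5: alg = 2, geom = 1; λ = -3: alg = 1, geom = 1

Step 1 — factor the characteristic polynomial to read off the algebraic multiplicities:
  χ_A(x) = (x + 3)*(x + 5)^2

Step 2 — compute geometric multiplicities via the rank-nullity identity g(λ) = n − rank(A − λI):
  rank(A − (-5)·I) = 2, so dim ker(A − (-5)·I) = n − 2 = 1
  rank(A − (-3)·I) = 2, so dim ker(A − (-3)·I) = n − 2 = 1

Summary:
  λ = -5: algebraic multiplicity = 2, geometric multiplicity = 1
  λ = -3: algebraic multiplicity = 1, geometric multiplicity = 1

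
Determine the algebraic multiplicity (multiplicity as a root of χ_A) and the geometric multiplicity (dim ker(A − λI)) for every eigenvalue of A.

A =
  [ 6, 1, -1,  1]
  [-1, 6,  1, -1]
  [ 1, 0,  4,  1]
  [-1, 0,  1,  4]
λ = 5: alg = 4, geom = 2

Step 1 — factor the characteristic polynomial to read off the algebraic multiplicities:
  χ_A(x) = (x - 5)^4

Step 2 — compute geometric multiplicities via the rank-nullity identity g(λ) = n − rank(A − λI):
  rank(A − (5)·I) = 2, so dim ker(A − (5)·I) = n − 2 = 2

Summary:
  λ = 5: algebraic multiplicity = 4, geometric multiplicity = 2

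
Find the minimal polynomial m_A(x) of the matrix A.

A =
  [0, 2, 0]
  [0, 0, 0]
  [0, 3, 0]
x^2

The characteristic polynomial is χ_A(x) = x^3, so the eigenvalues are known. The minimal polynomial is
  m_A(x) = Π_λ (x − λ)^{k_λ}
where k_λ is the size of the *largest* Jordan block for λ (equivalently, the smallest k with (A − λI)^k v = 0 for every generalised eigenvector v of λ).

  λ = 0: largest Jordan block has size 2, contributing (x − 0)^2

So m_A(x) = x^2 = x^2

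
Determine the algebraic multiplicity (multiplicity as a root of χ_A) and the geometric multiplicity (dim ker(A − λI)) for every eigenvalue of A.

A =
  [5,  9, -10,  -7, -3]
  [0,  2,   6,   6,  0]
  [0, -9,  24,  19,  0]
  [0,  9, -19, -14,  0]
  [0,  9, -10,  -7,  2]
λ = 2: alg = 2, geom = 2; λ = 5: alg = 3, geom = 2

Step 1 — factor the characteristic polynomial to read off the algebraic multiplicities:
  χ_A(x) = (x - 5)^3*(x - 2)^2

Step 2 — compute geometric multiplicities via the rank-nullity identity g(λ) = n − rank(A − λI):
  rank(A − (2)·I) = 3, so dim ker(A − (2)·I) = n − 3 = 2
  rank(A − (5)·I) = 3, so dim ker(A − (5)·I) = n − 3 = 2

Summary:
  λ = 2: algebraic multiplicity = 2, geometric multiplicity = 2
  λ = 5: algebraic multiplicity = 3, geometric multiplicity = 2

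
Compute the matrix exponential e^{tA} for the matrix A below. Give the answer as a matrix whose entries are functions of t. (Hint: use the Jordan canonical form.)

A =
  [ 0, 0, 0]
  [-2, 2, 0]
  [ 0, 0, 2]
e^{tA} =
  [1, 0, 0]
  [1 - exp(2*t), exp(2*t), 0]
  [0, 0, exp(2*t)]

Strategy: write A = P · J · P⁻¹ where J is a Jordan canonical form, so e^{tA} = P · e^{tJ} · P⁻¹, and e^{tJ} can be computed block-by-block.

A has Jordan form
J =
  [0, 0, 0]
  [0, 2, 0]
  [0, 0, 2]
(up to reordering of blocks).

Per-block formulas:
  For a 1×1 block at λ = 2: exp(t · [2]) = [e^(2t)].
  For a 1×1 block at λ = 0: exp(t · [0]) = [e^(0t)].

After assembling e^{tJ} and conjugating by P, we get:

e^{tA} =
  [1, 0, 0]
  [1 - exp(2*t), exp(2*t), 0]
  [0, 0, exp(2*t)]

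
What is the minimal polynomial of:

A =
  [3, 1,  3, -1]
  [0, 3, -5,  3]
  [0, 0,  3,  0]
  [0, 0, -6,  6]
x^4 - 15*x^3 + 81*x^2 - 189*x + 162

The characteristic polynomial is χ_A(x) = (x - 6)*(x - 3)^3, so the eigenvalues are known. The minimal polynomial is
  m_A(x) = Π_λ (x − λ)^{k_λ}
where k_λ is the size of the *largest* Jordan block for λ (equivalently, the smallest k with (A − λI)^k v = 0 for every generalised eigenvector v of λ).

  λ = 3: largest Jordan block has size 3, contributing (x − 3)^3
  λ = 6: largest Jordan block has size 1, contributing (x − 6)

So m_A(x) = (x - 6)*(x - 3)^3 = x^4 - 15*x^3 + 81*x^2 - 189*x + 162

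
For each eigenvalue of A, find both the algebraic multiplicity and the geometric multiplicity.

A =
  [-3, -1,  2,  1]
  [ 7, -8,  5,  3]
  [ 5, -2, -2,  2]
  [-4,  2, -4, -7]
λ = -5: alg = 4, geom = 2

Step 1 — factor the characteristic polynomial to read off the algebraic multiplicities:
  χ_A(x) = (x + 5)^4

Step 2 — compute geometric multiplicities via the rank-nullity identity g(λ) = n − rank(A − λI):
  rank(A − (-5)·I) = 2, so dim ker(A − (-5)·I) = n − 2 = 2

Summary:
  λ = -5: algebraic multiplicity = 4, geometric multiplicity = 2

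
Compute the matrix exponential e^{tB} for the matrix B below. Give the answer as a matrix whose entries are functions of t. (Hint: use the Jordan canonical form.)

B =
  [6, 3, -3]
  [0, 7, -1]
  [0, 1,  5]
e^{tB} =
  [exp(6*t), 3*t*exp(6*t), -3*t*exp(6*t)]
  [0, t*exp(6*t) + exp(6*t), -t*exp(6*t)]
  [0, t*exp(6*t), -t*exp(6*t) + exp(6*t)]

Strategy: write B = P · J · P⁻¹ where J is a Jordan canonical form, so e^{tB} = P · e^{tJ} · P⁻¹, and e^{tJ} can be computed block-by-block.

B has Jordan form
J =
  [6, 1, 0]
  [0, 6, 0]
  [0, 0, 6]
(up to reordering of blocks).

Per-block formulas:
  For a 1×1 block at λ = 6: exp(t · [6]) = [e^(6t)].
  For a 2×2 Jordan block J_2(6): exp(t · J_2(6)) = e^(6t)·(I + t·N), where N is the 2×2 nilpotent shift.

After assembling e^{tJ} and conjugating by P, we get:

e^{tB} =
  [exp(6*t), 3*t*exp(6*t), -3*t*exp(6*t)]
  [0, t*exp(6*t) + exp(6*t), -t*exp(6*t)]
  [0, t*exp(6*t), -t*exp(6*t) + exp(6*t)]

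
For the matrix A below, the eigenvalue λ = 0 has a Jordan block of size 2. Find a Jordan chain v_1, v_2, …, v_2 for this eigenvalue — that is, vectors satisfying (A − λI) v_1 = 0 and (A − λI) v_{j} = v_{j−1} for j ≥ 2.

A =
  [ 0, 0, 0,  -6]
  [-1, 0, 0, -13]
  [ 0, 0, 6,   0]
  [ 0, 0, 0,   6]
A Jordan chain for λ = 0 of length 2:
v_1 = (0, -1, 0, 0)ᵀ
v_2 = (1, 0, 0, 0)ᵀ

Let N = A − (0)·I. We want v_2 with N^2 v_2 = 0 but N^1 v_2 ≠ 0; then v_{j-1} := N · v_j for j = 2, …, 2.

Pick v_2 = (1, 0, 0, 0)ᵀ.
Then v_1 = N · v_2 = (0, -1, 0, 0)ᵀ.

Sanity check: (A − (0)·I) v_1 = (0, 0, 0, 0)ᵀ = 0. ✓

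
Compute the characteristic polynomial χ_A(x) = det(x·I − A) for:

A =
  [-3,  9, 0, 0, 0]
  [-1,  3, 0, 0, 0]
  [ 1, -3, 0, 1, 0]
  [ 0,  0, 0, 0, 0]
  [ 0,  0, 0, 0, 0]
x^5

Expanding det(x·I − A) (e.g. by cofactor expansion or by noting that A is similar to its Jordan form J, which has the same characteristic polynomial as A) gives
  χ_A(x) = x^5
which factors as x^5. The eigenvalues (with algebraic multiplicities) are λ = 0 with multiplicity 5.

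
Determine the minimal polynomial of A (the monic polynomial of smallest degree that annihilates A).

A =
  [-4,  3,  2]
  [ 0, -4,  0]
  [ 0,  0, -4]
x^2 + 8*x + 16

The characteristic polynomial is χ_A(x) = (x + 4)^3, so the eigenvalues are known. The minimal polynomial is
  m_A(x) = Π_λ (x − λ)^{k_λ}
where k_λ is the size of the *largest* Jordan block for λ (equivalently, the smallest k with (A − λI)^k v = 0 for every generalised eigenvector v of λ).

  λ = -4: largest Jordan block has size 2, contributing (x + 4)^2

So m_A(x) = (x + 4)^2 = x^2 + 8*x + 16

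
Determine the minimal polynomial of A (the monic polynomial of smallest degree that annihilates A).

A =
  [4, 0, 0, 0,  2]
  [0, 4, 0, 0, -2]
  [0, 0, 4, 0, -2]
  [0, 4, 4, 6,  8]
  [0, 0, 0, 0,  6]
x^2 - 10*x + 24

The characteristic polynomial is χ_A(x) = (x - 6)^2*(x - 4)^3, so the eigenvalues are known. The minimal polynomial is
  m_A(x) = Π_λ (x − λ)^{k_λ}
where k_λ is the size of the *largest* Jordan block for λ (equivalently, the smallest k with (A − λI)^k v = 0 for every generalised eigenvector v of λ).

  λ = 4: largest Jordan block has size 1, contributing (x − 4)
  λ = 6: largest Jordan block has size 1, contributing (x − 6)

So m_A(x) = (x - 6)*(x - 4) = x^2 - 10*x + 24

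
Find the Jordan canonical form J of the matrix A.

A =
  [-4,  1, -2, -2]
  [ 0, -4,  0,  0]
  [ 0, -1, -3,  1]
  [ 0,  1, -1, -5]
J_2(-4) ⊕ J_2(-4)

The characteristic polynomial is
  det(x·I − A) = x^4 + 16*x^3 + 96*x^2 + 256*x + 256 = (x + 4)^4

Eigenvalues and multiplicities (the geometric multiplicity of λ is n − rank(A − λI), which equals the number of Jordan blocks for λ):
  λ = -4: algebraic multiplicity = 4, geometric multiplicity = 2

Determining the block sizes for each eigenvalue:
  λ = -4: with am = 4 and gm = 2, the partition is not yet determined (e.g. several partitions of 4 into 2 parts exist). Let N = A − (-4)·I. Computing rank(N^1) = 2, rank(N^2) = 0; the number of blocks of size ≥ j is rank(N^{j−1}) − rank(N^j), giving [2, 2]. So we have 2 block(s) of size 2 → block sizes [2, 2]

Assembling the blocks gives a Jordan form
J =
  [-4,  1,  0,  0]
  [ 0, -4,  0,  0]
  [ 0,  0, -4,  1]
  [ 0,  0,  0, -4]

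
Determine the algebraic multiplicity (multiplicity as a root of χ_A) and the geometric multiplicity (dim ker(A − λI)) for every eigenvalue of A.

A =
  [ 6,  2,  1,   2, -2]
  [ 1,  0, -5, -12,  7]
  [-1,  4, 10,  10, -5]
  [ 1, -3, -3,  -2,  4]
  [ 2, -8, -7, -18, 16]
λ = 6: alg = 5, geom = 2

Step 1 — factor the characteristic polynomial to read off the algebraic multiplicities:
  χ_A(x) = (x - 6)^5

Step 2 — compute geometric multiplicities via the rank-nullity identity g(λ) = n − rank(A − λI):
  rank(A − (6)·I) = 3, so dim ker(A − (6)·I) = n − 3 = 2

Summary:
  λ = 6: algebraic multiplicity = 5, geometric multiplicity = 2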